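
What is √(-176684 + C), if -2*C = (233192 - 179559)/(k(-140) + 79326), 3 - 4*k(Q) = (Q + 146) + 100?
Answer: 25*I*√28443768300718/317201 ≈ 420.34*I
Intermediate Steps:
k(Q) = -243/4 - Q/4 (k(Q) = ¾ - ((Q + 146) + 100)/4 = ¾ - ((146 + Q) + 100)/4 = ¾ - (246 + Q)/4 = ¾ + (-123/2 - Q/4) = -243/4 - Q/4)
C = -107266/317201 (C = -(233192 - 179559)/(2*((-243/4 - ¼*(-140)) + 79326)) = -53633/(2*((-243/4 + 35) + 79326)) = -53633/(2*(-103/4 + 79326)) = -53633/(2*317201/4) = -53633*4/(2*317201) = -½*214532/317201 = -107266/317201 ≈ -0.33816)
√(-176684 + C) = √(-176684 - 107266/317201) = √(-56044448750/317201) = 25*I*√28443768300718/317201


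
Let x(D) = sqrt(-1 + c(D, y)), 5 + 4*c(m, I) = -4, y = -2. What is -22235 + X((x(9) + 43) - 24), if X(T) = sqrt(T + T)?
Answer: -22235 + sqrt(38 + I*sqrt(13)) ≈ -22229.0 + 0.29212*I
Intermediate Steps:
c(m, I) = -9/4 (c(m, I) = -5/4 + (1/4)*(-4) = -5/4 - 1 = -9/4)
x(D) = I*sqrt(13)/2 (x(D) = sqrt(-1 - 9/4) = sqrt(-13/4) = I*sqrt(13)/2)
X(T) = sqrt(2)*sqrt(T) (X(T) = sqrt(2*T) = sqrt(2)*sqrt(T))
-22235 + X((x(9) + 43) - 24) = -22235 + sqrt(2)*sqrt((I*sqrt(13)/2 + 43) - 24) = -22235 + sqrt(2)*sqrt((43 + I*sqrt(13)/2) - 24) = -22235 + sqrt(2)*sqrt(19 + I*sqrt(13)/2)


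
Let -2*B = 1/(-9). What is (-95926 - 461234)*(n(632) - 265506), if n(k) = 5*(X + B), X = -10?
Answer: 443871078580/3 ≈ 1.4796e+11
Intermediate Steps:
B = 1/18 (B = -½/(-9) = -½*(-⅑) = 1/18 ≈ 0.055556)
n(k) = -895/18 (n(k) = 5*(-10 + 1/18) = 5*(-179/18) = -895/18)
(-95926 - 461234)*(n(632) - 265506) = (-95926 - 461234)*(-895/18 - 265506) = -557160*(-4780003/18) = 443871078580/3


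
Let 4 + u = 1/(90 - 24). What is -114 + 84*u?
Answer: -4936/11 ≈ -448.73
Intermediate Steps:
u = -263/66 (u = -4 + 1/(90 - 24) = -4 + 1/66 = -263/66 ≈ -3.9848)
-114 + 84*u = -114 + 84*(-263/66) = -114 - 3682/11 = -4936/11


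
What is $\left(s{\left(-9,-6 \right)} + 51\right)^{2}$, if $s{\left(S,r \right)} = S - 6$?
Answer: $1296$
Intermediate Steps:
$s{\left(S,r \right)} = -6 + S$
$\left(s{\left(-9,-6 \right)} + 51\right)^{2} = \left(\left(-6 - 9\right) + 51\right)^{2} = \left(-15 + 51\right)^{2} = 36^{2} = 1296$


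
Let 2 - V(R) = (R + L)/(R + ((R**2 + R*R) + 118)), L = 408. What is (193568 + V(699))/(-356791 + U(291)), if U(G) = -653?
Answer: -189315136723/349587023436 ≈ -0.54154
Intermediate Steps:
V(R) = 2 - (408 + R)/(118 + R + 2*R**2) (V(R) = 2 - (R + 408)/(R + ((R**2 + R*R) + 118)) = 2 - (408 + R)/(R + ((R**2 + R**2) + 118)) = 2 - (408 + R)/(R + (2*R**2 + 118)) = 2 - (408 + R)/(R + (118 + 2*R**2)) = 2 - (408 + R)/(118 + R + 2*R**2))
(193568 + V(699))/(-356791 + U(291)) = (193568 + (-172 + 699 + 4*699**2)/(118 + 699 + 2*699**2))/(-356791 - 653) = (193568 + (-172 + 699 + 4*488601)/(118 + 699 + 2*488601))/(-357444) = (193568 + (-172 + 699 + 1954404)/(118 + 699 + 977202))*(-1/357444) = (193568 + 1954931/978019)*(-1/357444) = (189315136723/978019)*(-1/357444) = -189315136723/349587023436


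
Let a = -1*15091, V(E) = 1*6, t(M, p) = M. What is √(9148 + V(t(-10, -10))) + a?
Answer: -15091 + √9154 ≈ -14995.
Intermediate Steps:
V(E) = 6
a = -15091
√(9148 + V(t(-10, -10))) + a = √(9148 + 6) - 15091 = √9154 - 15091 = -15091 + √9154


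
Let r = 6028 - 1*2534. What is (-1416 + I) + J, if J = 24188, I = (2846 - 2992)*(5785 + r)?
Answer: -1331962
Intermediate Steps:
r = 3494 (r = 6028 - 2534 = 3494)
I = -1354734 (I = (2846 - 2992)*(5785 + 3494) = -146*9279 = -1354734)
(-1416 + I) + J = (-1416 - 1354734) + 24188 = -1356150 + 24188 = -1331962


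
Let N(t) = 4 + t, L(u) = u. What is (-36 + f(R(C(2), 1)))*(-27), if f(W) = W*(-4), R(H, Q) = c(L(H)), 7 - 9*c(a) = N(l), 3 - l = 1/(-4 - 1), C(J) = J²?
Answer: 4848/5 ≈ 969.60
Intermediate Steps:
l = 16/5 (l = 3 - 1/(-4 - 1) = 3 - 1/(-5) = 3 - 1*(-⅕) = 3 + ⅕ = 16/5 ≈ 3.2000)
c(a) = -1/45 (c(a) = 7/9 - (4 + 16/5)/9 = 7/9 - ⅑*36/5 = 7/9 - ⅘ = -1/45)
R(H, Q) = -1/45
f(W) = -4*W
(-36 + f(R(C(2), 1)))*(-27) = (-36 - 4*(-1/45))*(-27) = (-36 + 4/45)*(-27) = -1616/45*(-27) = 4848/5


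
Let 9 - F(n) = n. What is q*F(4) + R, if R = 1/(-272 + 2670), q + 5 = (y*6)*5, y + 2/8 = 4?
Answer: 644463/1199 ≈ 537.50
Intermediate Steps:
y = 15/4 (y = -¼ + 4 = 15/4 ≈ 3.7500)
F(n) = 9 - n
q = 215/2 (q = -5 + ((15/4)*6)*5 = -5 + (45/2)*5 = -5 + 225/2 = 215/2 ≈ 107.50)
R = 1/2398 ≈ 0.00041701
q*F(4) + R = 215*(9 - 1*4)/2 + 1/2398 = 215*(9 - 4)/2 + 1/2398 = (215/2)*5 + 1/2398 = 1075/2 + 1/2398 = 644463/1199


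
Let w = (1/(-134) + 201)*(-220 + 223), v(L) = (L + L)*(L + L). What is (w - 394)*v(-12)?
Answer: 8064864/67 ≈ 1.2037e+5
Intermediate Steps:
v(L) = 4*L² (v(L) = (2*L)*(2*L) = 4*L²)
w = 80799/134 (w = (-1/134 + 201)*3 = (26933/134)*3 = 80799/134 ≈ 602.98)
(w - 394)*v(-12) = (80799/134 - 394)*(4*(-12)²) = 28003*(4*144)/134 = (28003/134)*576 = 8064864/67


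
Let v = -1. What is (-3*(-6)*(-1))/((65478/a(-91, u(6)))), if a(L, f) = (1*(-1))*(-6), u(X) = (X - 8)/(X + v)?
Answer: -18/10913 ≈ -0.0016494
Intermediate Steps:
u(X) = (-8 + X)/(-1 + X) (u(X) = (X - 8)/(X - 1) = (-8 + X)/(-1 + X))
a(L, f) = 6 (a(L, f) = -1*(-6) = 6)
(-3*(-6)*(-1))/((65478/a(-91, u(6)))) = (-3*(-6)*(-1))/((65478/6)) = (18*(-1))/((65478*(⅙))) = -18/10913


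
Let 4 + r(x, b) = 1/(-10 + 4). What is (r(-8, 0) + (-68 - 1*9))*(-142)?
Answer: 34577/3 ≈ 11526.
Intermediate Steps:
r(x, b) = -25/6 (r(x, b) = -4 + 1/(-10 + 4) = -4 + 1/(-6) = -4 - 1/6 = -25/6)
(r(-8, 0) + (-68 - 1*9))*(-142) = (-25/6 + (-68 - 1*9))*(-142) = (-25/6 + (-68 - 9))*(-142) = (-25/6 - 77)*(-142) = -487/6*(-142) = 34577/3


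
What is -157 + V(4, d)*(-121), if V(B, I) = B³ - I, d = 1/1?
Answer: -7780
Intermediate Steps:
d = 1
-157 + V(4, d)*(-121) = -157 + (4³ - 1*1)*(-121) = -157 + (64 - 1)*(-121) = -157 + 63*(-121) = -157 - 7623 = -7780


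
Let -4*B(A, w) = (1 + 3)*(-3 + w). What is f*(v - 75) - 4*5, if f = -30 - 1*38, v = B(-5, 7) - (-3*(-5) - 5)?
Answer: 6032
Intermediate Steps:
B(A, w) = 3 - w (B(A, w) = -(1 + 3)*(-3 + w)/4 = -(-3 + w) = -(-12 + 4*w)/4 = 3 - w)
v = -14 (v = (3 - 1*7) - (-3*(-5) - 5) = (3 - 7) - (15 - 5) = -4 - 1*10 = -4 - 10 = -14)
f = -68 (f = -30 - 38 = -68)
f*(v - 75) - 4*5 = -68*(-14 - 75) - 4*5 = -68*(-89) - 20 = 6052 - 20 = 6032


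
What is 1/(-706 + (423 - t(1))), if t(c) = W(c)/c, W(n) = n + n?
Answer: -1/285 ≈ -0.0035088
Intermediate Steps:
W(n) = 2*n
t(c) = 2 (t(c) = (2*c)/c = 2)
1/(-706 + (423 - t(1))) = 1/(-706 + (423 - 1*2)) = 1/(-706 + (423 - 2)) = 1/(-706 + 421) = 1/(-285) = -1/285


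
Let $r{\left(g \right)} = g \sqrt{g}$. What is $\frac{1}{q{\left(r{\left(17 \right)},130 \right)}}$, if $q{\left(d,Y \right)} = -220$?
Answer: $- \frac{1}{220} \approx -0.0045455$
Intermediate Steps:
$r{\left(g \right)} = g^{\frac{3}{2}}$
$\frac{1}{q{\left(r{\left(17 \right)},130 \right)}} = \frac{1}{-220} = - \frac{1}{220}$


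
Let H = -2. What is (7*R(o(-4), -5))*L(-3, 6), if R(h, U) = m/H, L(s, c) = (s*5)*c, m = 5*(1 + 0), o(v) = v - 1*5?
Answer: 1575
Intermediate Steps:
o(v) = -5 + v (o(v) = v - 5 = -5 + v)
m = 5 (m = 5*1 = 5)
L(s, c) = 5*c*s (L(s, c) = (5*s)*c = 5*c*s)
R(h, U) = -5/2 (R(h, U) = 5/(-2) = 5*(-½) = -5/2)
(7*R(o(-4), -5))*L(-3, 6) = (7*(-5/2))*(5*6*(-3)) = -35/2*(-90) = 1575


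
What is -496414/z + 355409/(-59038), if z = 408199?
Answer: -174384888123/24099252562 ≈ -7.2361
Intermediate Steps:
-496414/z + 355409/(-59038) = -496414/408199 + 355409/(-59038) = -496414*1/408199 + 355409*(-1/59038) = -496414/408199 - 355409/59038 = -174384888123/24099252562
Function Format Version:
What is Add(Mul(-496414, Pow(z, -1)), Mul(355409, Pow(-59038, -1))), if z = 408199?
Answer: Rational(-174384888123, 24099252562) ≈ -7.2361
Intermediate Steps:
Add(Mul(-496414, Pow(z, -1)), Mul(355409, Pow(-59038, -1))) = Add(Mul(-496414, Pow(408199, -1)), Mul(355409, Pow(-59038, -1))) = Add(Mul(-496414, Rational(1, 408199)), Mul(355409, Rational(-1, 59038))) = Add(Rational(-496414, 408199), Rational(-355409, 59038)) = Rational(-174384888123, 24099252562)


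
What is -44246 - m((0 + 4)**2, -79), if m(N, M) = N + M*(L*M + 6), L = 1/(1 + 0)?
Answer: -50029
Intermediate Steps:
L = 1 (L = 1/1 = 1)
m(N, M) = N + M*(6 + M) (m(N, M) = N + M*(1*M + 6) = N + M*(M + 6) = N + M*(6 + M))
-44246 - m((0 + 4)**2, -79) = -44246 - ((0 + 4)**2 + (-79)**2 + 6*(-79)) = -44246 - (4**2 + 6241 - 474) = -44246 - (16 + 6241 - 474) = -44246 - 1*5783 = -44246 - 5783 = -50029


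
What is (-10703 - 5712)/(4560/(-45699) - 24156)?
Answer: 35721385/52567124 ≈ 0.67954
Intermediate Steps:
(-10703 - 5712)/(4560/(-45699) - 24156) = -16415/(4560*(-1/45699) - 24156) = -16415/(-1520/15233 - 24156) = -16415/(-367969868/15233) = -16415*(-15233/367969868) = 35721385/52567124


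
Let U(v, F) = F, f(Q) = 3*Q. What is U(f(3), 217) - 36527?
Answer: -36310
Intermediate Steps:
U(f(3), 217) - 36527 = 217 - 36527 = -36310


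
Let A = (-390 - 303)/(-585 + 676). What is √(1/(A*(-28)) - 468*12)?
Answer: I*√1198700503/462 ≈ 74.94*I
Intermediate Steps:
A = -99/13 (A = -693/91 = -693*1/91 = -99/13 ≈ -7.6154)
√(1/(A*(-28)) - 468*12) = √(1/(-99/13*(-28)) - 468*12) = √(1/(2772/13) - 5616) = √(13/2772 - 5616) = √(-15567539/2772) = I*√1198700503/462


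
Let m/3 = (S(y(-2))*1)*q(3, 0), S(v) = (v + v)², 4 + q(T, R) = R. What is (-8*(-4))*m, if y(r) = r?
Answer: -6144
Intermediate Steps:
q(T, R) = -4 + R
S(v) = 4*v² (S(v) = (2*v)² = 4*v²)
m = -192 (m = 3*(((4*(-2)²)*1)*(-4 + 0)) = 3*(((4*4)*1)*(-4)) = 3*((16*1)*(-4)) = 3*(16*(-4)) = 3*(-64) = -192)
(-8*(-4))*m = -8*(-4)*(-192) = 32*(-192) = -6144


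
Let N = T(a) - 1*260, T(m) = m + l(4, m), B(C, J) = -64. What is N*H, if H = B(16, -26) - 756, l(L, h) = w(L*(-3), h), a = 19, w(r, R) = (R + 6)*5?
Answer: 95120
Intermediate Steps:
w(r, R) = 30 + 5*R (w(r, R) = (6 + R)*5 = 30 + 5*R)
l(L, h) = 30 + 5*h
T(m) = 30 + 6*m (T(m) = m + (30 + 5*m) = 30 + 6*m)
H = -820 (H = -64 - 756 = -820)
N = -116 (N = (30 + 6*19) - 1*260 = (30 + 114) - 260 = 144 - 260 = -116)
N*H = -116*(-820) = 95120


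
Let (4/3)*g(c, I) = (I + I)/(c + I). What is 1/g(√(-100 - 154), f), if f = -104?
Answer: ⅔ - I*√254/156 ≈ 0.66667 - 0.10216*I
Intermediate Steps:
g(c, I) = 3*I/(2*(I + c)) (g(c, I) = 3*((I + I)/(c + I))/4 = 3*((2*I)/(I + c))/4 = 3*(2*I/(I + c))/4 = 3*I/(2*(I + c)))
1/g(√(-100 - 154), f) = 1/((3/2)*(-104)/(-104 + √(-100 - 154))) = 1/((3/2)*(-104)/(-104 + √(-254))) = 1/((3/2)*(-104)/(-104 + I*√254)) = 1/(-156/(-104 + I*√254)) = ⅔ - I*√254/156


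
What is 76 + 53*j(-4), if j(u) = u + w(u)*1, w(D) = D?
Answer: -348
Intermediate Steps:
j(u) = 2*u (j(u) = u + u*1 = u + u = 2*u)
76 + 53*j(-4) = 76 + 53*(2*(-4)) = 76 + 53*(-8) = 76 - 424 = -348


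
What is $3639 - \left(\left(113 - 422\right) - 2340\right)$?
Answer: $6288$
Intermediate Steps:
$3639 - \left(\left(113 - 422\right) - 2340\right) = 3639 - \left(-309 - 2340\right) = 3639 - -2649 = 3639 + 2649 = 6288$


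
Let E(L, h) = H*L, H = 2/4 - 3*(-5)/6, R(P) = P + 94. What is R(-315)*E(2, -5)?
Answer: -1326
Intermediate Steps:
R(P) = 94 + P
H = 3 (H = 2*(¼) + 15*(⅙) = ½ + 5/2 = 3)
E(L, h) = 3*L
R(-315)*E(2, -5) = (94 - 315)*(3*2) = -221*6 = -1326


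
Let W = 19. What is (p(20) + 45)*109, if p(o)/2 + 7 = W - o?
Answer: 3161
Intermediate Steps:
p(o) = 24 - 2*o (p(o) = -14 + 2*(19 - o) = -14 + (38 - 2*o) = 24 - 2*o)
(p(20) + 45)*109 = ((24 - 2*20) + 45)*109 = ((24 - 40) + 45)*109 = (-16 + 45)*109 = 29*109 = 3161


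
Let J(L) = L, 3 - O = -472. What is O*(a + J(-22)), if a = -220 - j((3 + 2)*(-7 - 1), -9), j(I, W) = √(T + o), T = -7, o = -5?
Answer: -114950 - 950*I*√3 ≈ -1.1495e+5 - 1645.4*I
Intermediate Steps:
O = 475 (O = 3 - 1*(-472) = 3 + 472 = 475)
j(I, W) = 2*I*√3 (j(I, W) = √(-7 - 5) = √(-12) = 2*I*√3)
a = -220 - 2*I*√3 ≈ -220.0 - 3.4641*I
O*(a + J(-22)) = 475*((-220 - 2*I*√3) - 22) = 475*(-242 - 2*I*√3) = -114950 - 950*I*√3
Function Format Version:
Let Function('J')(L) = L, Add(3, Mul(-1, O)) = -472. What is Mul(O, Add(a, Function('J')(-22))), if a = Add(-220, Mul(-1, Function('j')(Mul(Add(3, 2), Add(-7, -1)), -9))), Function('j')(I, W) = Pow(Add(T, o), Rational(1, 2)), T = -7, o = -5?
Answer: Add(-114950, Mul(-950, I, Pow(3, Rational(1, 2)))) ≈ Add(-1.1495e+5, Mul(-1645.4, I))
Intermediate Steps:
O = 475 (O = Add(3, Mul(-1, -472)) = Add(3, 472) = 475)
Function('j')(I, W) = Mul(2, I, Pow(3, Rational(1, 2))) (Function('j')(I, W) = Pow(Add(-7, -5), Rational(1, 2)) = Pow(-12, Rational(1, 2)) = Mul(2, I, Pow(3, Rational(1, 2))))
a = Add(-220, Mul(-2, I, Pow(3, Rational(1, 2)))) (a = Add(-220, Mul(-1, Mul(2, I, Pow(3, Rational(1, 2))))) = Add(-220, Mul(-2, I, Pow(3, Rational(1, 2)))) ≈ Add(-220.00, Mul(-3.4641, I)))
Mul(O, Add(a, Function('J')(-22))) = Mul(475, Add(Add(-220, Mul(-2, I, Pow(3, Rational(1, 2)))), -22)) = Mul(475, Add(-242, Mul(-2, I, Pow(3, Rational(1, 2))))) = Add(-114950, Mul(-950, I, Pow(3, Rational(1, 2))))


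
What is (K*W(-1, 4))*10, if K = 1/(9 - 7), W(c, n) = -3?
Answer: -15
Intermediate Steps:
K = ½ (K = 1/2 = ½ ≈ 0.50000)
(K*W(-1, 4))*10 = ((½)*(-3))*10 = -3/2*10 = -15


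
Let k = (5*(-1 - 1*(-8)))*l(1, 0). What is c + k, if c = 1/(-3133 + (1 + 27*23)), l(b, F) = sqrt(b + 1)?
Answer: -1/2511 + 35*sqrt(2) ≈ 49.497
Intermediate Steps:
l(b, F) = sqrt(1 + b)
k = 35*sqrt(2) (k = (5*(-1 - 1*(-8)))*sqrt(1 + 1) = (5*(-1 + 8))*sqrt(2) = (5*7)*sqrt(2) = 35*sqrt(2) ≈ 49.497)
c = -1/2511 (c = 1/(-3133 + (1 + 621)) = 1/(-3133 + 622) = 1/(-2511) = -1/2511 ≈ -0.00039825)
c + k = -1/2511 + 35*sqrt(2)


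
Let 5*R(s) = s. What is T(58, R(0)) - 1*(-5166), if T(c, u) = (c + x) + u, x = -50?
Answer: 5174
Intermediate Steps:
R(s) = s/5
T(c, u) = -50 + c + u (T(c, u) = (c - 50) + u = (-50 + c) + u = -50 + c + u)
T(58, R(0)) - 1*(-5166) = (-50 + 58 + (⅕)*0) - 1*(-5166) = (-50 + 58 + 0) + 5166 = 8 + 5166 = 5174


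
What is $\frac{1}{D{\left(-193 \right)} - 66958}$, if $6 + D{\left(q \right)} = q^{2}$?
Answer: $- \frac{1}{29715} \approx -3.3653 \cdot 10^{-5}$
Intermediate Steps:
$D{\left(q \right)} = -6 + q^{2}$
$\frac{1}{D{\left(-193 \right)} - 66958} = \frac{1}{\left(-6 + \left(-193\right)^{2}\right) - 66958} = \frac{1}{\left(-6 + 37249\right) - 66958} = \frac{1}{37243 - 66958} = \frac{1}{-29715} = - \frac{1}{29715}$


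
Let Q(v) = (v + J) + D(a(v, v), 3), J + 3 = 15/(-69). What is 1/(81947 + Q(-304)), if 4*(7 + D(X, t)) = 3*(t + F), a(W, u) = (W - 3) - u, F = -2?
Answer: 92/7510285 ≈ 1.2250e-5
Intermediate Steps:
a(W, u) = -3 + W - u (a(W, u) = (-3 + W) - u = -3 + W - u)
D(X, t) = -17/2 + 3*t/4 (D(X, t) = -7 + (3*(t - 2))/4 = -7 + (3*(-2 + t))/4 = -7 + (-6 + 3*t)/4 = -7 + (-3/2 + 3*t/4) = -17/2 + 3*t/4)
J = -74/23 (J = -3 + 15/(-69) = -3 + 15*(-1/69) = -3 - 5/23 = -74/23 ≈ -3.2174)
Q(v) = -871/92 + v (Q(v) = (v - 74/23) + (-17/2 + (3/4)*3) = (-74/23 + v) + (-17/2 + 9/4) = (-74/23 + v) - 25/4 = -871/92 + v)
1/(81947 + Q(-304)) = 1/(81947 + (-871/92 - 304)) = 1/(81947 - 28839/92) = 1/(7510285/92) = 92/7510285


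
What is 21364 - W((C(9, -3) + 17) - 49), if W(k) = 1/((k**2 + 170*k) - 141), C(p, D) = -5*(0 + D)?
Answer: 58580089/2742 ≈ 21364.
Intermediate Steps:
C(p, D) = -5*D
W(k) = 1/(-141 + k**2 + 170*k)
21364 - W((C(9, -3) + 17) - 49) = 21364 - 1/(-141 + ((-5*(-3) + 17) - 49)**2 + 170*((-5*(-3) + 17) - 49)) = 21364 - 1/(-141 + ((15 + 17) - 49)**2 + 170*((15 + 17) - 49)) = 21364 - 1/(-141 + (32 - 49)**2 + 170*(32 - 49)) = 21364 - 1/(-141 + (-17)**2 + 170*(-17)) = 21364 - 1/(-141 + 289 - 2890) = 21364 - 1/(-2742) = 21364 - 1*(-1/2742) = 21364 + 1/2742 = 58580089/2742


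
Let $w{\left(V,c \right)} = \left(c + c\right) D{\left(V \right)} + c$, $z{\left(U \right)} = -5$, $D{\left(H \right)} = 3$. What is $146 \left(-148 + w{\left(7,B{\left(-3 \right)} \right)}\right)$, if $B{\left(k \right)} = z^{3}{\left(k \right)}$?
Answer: $-149358$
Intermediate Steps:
$B{\left(k \right)} = -125$ ($B{\left(k \right)} = \left(-5\right)^{3} = -125$)
$w{\left(V,c \right)} = 7 c$ ($w{\left(V,c \right)} = \left(c + c\right) 3 + c = 2 c 3 + c = 6 c + c = 7 c$)
$146 \left(-148 + w{\left(7,B{\left(-3 \right)} \right)}\right) = 146 \left(-148 + 7 \left(-125\right)\right) = 146 \left(-148 - 875\right) = 146 \left(-1023\right) = -149358$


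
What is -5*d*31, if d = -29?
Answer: 4495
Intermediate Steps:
-5*d*31 = -5*(-29)*31 = 145*31 = 4495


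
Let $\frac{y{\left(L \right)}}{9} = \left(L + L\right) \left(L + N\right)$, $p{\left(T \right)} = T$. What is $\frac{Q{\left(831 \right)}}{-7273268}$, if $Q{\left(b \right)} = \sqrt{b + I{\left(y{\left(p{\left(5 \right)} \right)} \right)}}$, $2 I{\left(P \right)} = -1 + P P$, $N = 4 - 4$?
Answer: $- \frac{\sqrt{408322}}{14546536} \approx -4.3928 \cdot 10^{-5}$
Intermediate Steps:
$N = 0$
$y{\left(L \right)} = 18 L^{2}$ ($y{\left(L \right)} = 9 \left(L + L\right) \left(L + 0\right) = 9 \cdot 2 L L = 9 \cdot 2 L^{2} = 18 L^{2}$)
$I{\left(P \right)} = - \frac{1}{2} + \frac{P^{2}}{2}$ ($I{\left(P \right)} = \frac{-1 + P P}{2} = \frac{-1 + P^{2}}{2} = - \frac{1}{2} + \frac{P^{2}}{2}$)
$Q{\left(b \right)} = \sqrt{\frac{202499}{2} + b}$ ($Q{\left(b \right)} = \sqrt{b - \left(\frac{1}{2} - \frac{\left(18 \cdot 5^{2}\right)^{2}}{2}\right)} = \sqrt{b - \left(\frac{1}{2} - \frac{\left(18 \cdot 25\right)^{2}}{2}\right)} = \sqrt{b - \left(\frac{1}{2} - \frac{450^{2}}{2}\right)} = \sqrt{b + \left(- \frac{1}{2} + \frac{1}{2} \cdot 202500\right)} = \sqrt{b + \left(- \frac{1}{2} + 101250\right)} = \sqrt{b + \frac{202499}{2}} = \sqrt{\frac{202499}{2} + b}$)
$\frac{Q{\left(831 \right)}}{-7273268} = \frac{\frac{1}{2} \sqrt{404998 + 4 \cdot 831}}{-7273268} = \frac{\sqrt{404998 + 3324}}{2} \left(- \frac{1}{7273268}\right) = \frac{\sqrt{408322}}{2} \left(- \frac{1}{7273268}\right) = - \frac{\sqrt{408322}}{14546536}$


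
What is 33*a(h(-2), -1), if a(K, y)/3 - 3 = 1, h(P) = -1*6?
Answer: 396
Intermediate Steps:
h(P) = -6
a(K, y) = 12 (a(K, y) = 9 + 3*1 = 9 + 3 = 12)
33*a(h(-2), -1) = 33*12 = 396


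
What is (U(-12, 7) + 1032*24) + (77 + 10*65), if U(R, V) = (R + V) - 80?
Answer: 25410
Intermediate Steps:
U(R, V) = -80 + R + V
(U(-12, 7) + 1032*24) + (77 + 10*65) = ((-80 - 12 + 7) + 1032*24) + (77 + 10*65) = (-85 + 24768) + (77 + 650) = 24683 + 727 = 25410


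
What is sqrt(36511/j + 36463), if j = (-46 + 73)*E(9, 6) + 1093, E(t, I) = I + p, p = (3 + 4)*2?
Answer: sqrt(97295103470)/1633 ≈ 191.01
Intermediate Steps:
p = 14 (p = 7*2 = 14)
E(t, I) = 14 + I (E(t, I) = I + 14 = 14 + I)
j = 1633 (j = (-46 + 73)*(14 + 6) + 1093 = 27*20 + 1093 = 540 + 1093 = 1633)
sqrt(36511/j + 36463) = sqrt(36511/1633 + 36463) = sqrt(59580590/1633) = sqrt(97295103470)/1633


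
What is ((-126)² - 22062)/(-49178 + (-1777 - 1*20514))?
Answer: 2062/23823 ≈ 0.086555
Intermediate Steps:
((-126)² - 22062)/(-49178 + (-1777 - 1*20514)) = (15876 - 22062)/(-49178 + (-1777 - 20514)) = -6186/(-49178 - 22291) = -6186/(-71469) = -6186*(-1/71469) = 2062/23823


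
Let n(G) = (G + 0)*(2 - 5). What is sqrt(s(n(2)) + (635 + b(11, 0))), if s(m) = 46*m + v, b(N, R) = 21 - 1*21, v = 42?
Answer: sqrt(401) ≈ 20.025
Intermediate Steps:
n(G) = -3*G (n(G) = G*(-3) = -3*G)
b(N, R) = 0 (b(N, R) = 21 - 21 = 0)
s(m) = 42 + 46*m (s(m) = 46*m + 42 = 42 + 46*m)
sqrt(s(n(2)) + (635 + b(11, 0))) = sqrt((42 + 46*(-3*2)) + (635 + 0)) = sqrt((42 + 46*(-6)) + 635) = sqrt((42 - 276) + 635) = sqrt(-234 + 635) = sqrt(401)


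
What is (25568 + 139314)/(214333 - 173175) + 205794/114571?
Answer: 13680382537/2357756609 ≈ 5.8023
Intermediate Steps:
(25568 + 139314)/(214333 - 173175) + 205794/114571 = 164882/41158 + 205794*(1/114571) = 164882*(1/41158) + 205794/114571 = 82441/20579 + 205794/114571 = 13680382537/2357756609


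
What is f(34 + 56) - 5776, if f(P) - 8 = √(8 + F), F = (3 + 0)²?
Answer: -5768 + √17 ≈ -5763.9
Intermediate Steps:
F = 9 (F = 3² = 9)
f(P) = 8 + √17 (f(P) = 8 + √(8 + 9) = 8 + √17)
f(34 + 56) - 5776 = (8 + √17) - 5776 = -5768 + √17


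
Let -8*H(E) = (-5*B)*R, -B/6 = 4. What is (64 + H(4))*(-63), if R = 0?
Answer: -4032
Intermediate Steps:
B = -24 (B = -6*4 = -24)
H(E) = 0 (H(E) = -(-5*(-24))*0/8 = -15*0 = -1/8*0 = 0)
(64 + H(4))*(-63) = (64 + 0)*(-63) = 64*(-63) = -4032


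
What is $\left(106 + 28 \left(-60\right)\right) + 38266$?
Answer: $36692$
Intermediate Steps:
$\left(106 + 28 \left(-60\right)\right) + 38266 = \left(106 - 1680\right) + 38266 = -1574 + 38266 = 36692$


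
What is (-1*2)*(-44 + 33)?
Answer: 22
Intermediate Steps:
(-1*2)*(-44 + 33) = -2*(-11) = 22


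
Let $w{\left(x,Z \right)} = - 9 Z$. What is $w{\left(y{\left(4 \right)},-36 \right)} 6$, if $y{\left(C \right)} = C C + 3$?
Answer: $1944$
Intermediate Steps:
$y{\left(C \right)} = 3 + C^{2}$ ($y{\left(C \right)} = C^{2} + 3 = 3 + C^{2}$)
$w{\left(y{\left(4 \right)},-36 \right)} 6 = \left(-9\right) \left(-36\right) 6 = 324 \cdot 6 = 1944$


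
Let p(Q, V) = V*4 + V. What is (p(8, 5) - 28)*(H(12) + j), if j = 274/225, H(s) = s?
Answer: -2974/75 ≈ -39.653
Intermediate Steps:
j = 274/225 (j = 274*(1/225) = 274/225 ≈ 1.2178)
p(Q, V) = 5*V (p(Q, V) = 4*V + V = 5*V)
(p(8, 5) - 28)*(H(12) + j) = (5*5 - 28)*(12 + 274/225) = (25 - 28)*(2974/225) = -3*2974/225 = -2974/75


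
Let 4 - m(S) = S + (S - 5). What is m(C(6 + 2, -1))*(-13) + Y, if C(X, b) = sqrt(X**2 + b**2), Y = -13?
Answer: -130 + 26*sqrt(65) ≈ 79.619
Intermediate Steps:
m(S) = 9 - 2*S (m(S) = 4 - (S + (S - 5)) = 4 - (S + (-5 + S)) = 4 - (-5 + 2*S) = 4 + (5 - 2*S) = 9 - 2*S)
m(C(6 + 2, -1))*(-13) + Y = (9 - 2*sqrt((6 + 2)**2 + (-1)**2))*(-13) - 13 = (9 - 2*sqrt(8**2 + 1))*(-13) - 13 = (9 - 2*sqrt(64 + 1))*(-13) - 13 = (9 - 2*sqrt(65))*(-13) - 13 = (-117 + 26*sqrt(65)) - 13 = -130 + 26*sqrt(65)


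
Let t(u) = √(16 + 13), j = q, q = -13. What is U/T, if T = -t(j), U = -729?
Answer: 729*√29/29 ≈ 135.37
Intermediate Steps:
j = -13
t(u) = √29
T = -√29 ≈ -5.3852
U/T = -729*(-√29/29) = -(-729)*√29/29 = 729*√29/29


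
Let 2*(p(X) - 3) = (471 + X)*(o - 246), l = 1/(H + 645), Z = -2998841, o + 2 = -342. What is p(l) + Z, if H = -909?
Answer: -828374417/264 ≈ -3.1378e+6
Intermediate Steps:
o = -344 (o = -2 - 342 = -344)
l = -1/264 (l = 1/(-909 + 645) = 1/(-264) = -1/264 ≈ -0.0037879)
p(X) = -138942 - 295*X (p(X) = 3 + ((471 + X)*(-344 - 246))/2 = 3 + ((471 + X)*(-590))/2 = 3 + (-277890 - 590*X)/2 = 3 + (-138945 - 295*X) = -138942 - 295*X)
p(l) + Z = (-138942 - 295*(-1/264)) - 2998841 = (-138942 + 295/264) - 2998841 = -36680393/264 - 2998841 = -828374417/264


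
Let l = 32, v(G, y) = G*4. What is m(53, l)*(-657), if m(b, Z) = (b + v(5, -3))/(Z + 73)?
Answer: -15987/35 ≈ -456.77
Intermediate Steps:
v(G, y) = 4*G
m(b, Z) = (20 + b)/(73 + Z) (m(b, Z) = (b + 4*5)/(Z + 73) = (b + 20)/(73 + Z) = (20 + b)/(73 + Z))
m(53, l)*(-657) = ((20 + 53)/(73 + 32))*(-657) = (73/105)*(-657) = -15987/35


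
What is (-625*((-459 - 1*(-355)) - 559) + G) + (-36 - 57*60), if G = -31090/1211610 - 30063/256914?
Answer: 1421229398283973/3458661906 ≈ 4.1092e+5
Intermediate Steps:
G = -493467641/3458661906 (G = -31090*1/1211610 - 30063*1/256914 = -3109/121161 - 10021/85638 = -493467641/3458661906 ≈ -0.14268)
(-625*((-459 - 1*(-355)) - 559) + G) + (-36 - 57*60) = (-625*((-459 - 1*(-355)) - 559) - 493467641/3458661906) + (-36 - 57*60) = (-625*((-459 + 355) - 559) - 493467641/3458661906) + (-36 - 3420) = (-625*(-104 - 559) - 493467641/3458661906) - 3456 = (-625*(-663) - 493467641/3458661906) - 3456 = (414375 - 493467641/3458661906) - 3456 = 1433182533831109/3458661906 - 3456 = 1421229398283973/3458661906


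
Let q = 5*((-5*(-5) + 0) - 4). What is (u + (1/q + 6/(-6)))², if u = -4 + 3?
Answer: 43681/11025 ≈ 3.9620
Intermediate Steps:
u = -1
q = 105 (q = 5*((25 + 0) - 4) = 5*(25 - 4) = 5*21 = 105)
(u + (1/q + 6/(-6)))² = (-1 + (1/105 + 6/(-6)))² = (-1 + (1*(1/105) + 6*(-⅙)))² = (-1 + (1/105 - 1))² = (-1 - 104/105)² = (-209/105)² = 43681/11025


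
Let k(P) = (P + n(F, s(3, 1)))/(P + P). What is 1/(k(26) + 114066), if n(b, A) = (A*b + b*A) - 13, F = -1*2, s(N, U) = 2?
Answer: 52/5931437 ≈ 8.7668e-6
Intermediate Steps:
F = -2
n(b, A) = -13 + 2*A*b (n(b, A) = (A*b + A*b) - 13 = 2*A*b - 13 = -13 + 2*A*b)
k(P) = (-21 + P)/(2*P) (k(P) = (P + (-13 + 2*2*(-2)))/(P + P) = (P + (-13 - 8))/((2*P)) = (P - 21)*(1/(2*P)) = (-21 + P)*(1/(2*P)) = (-21 + P)/(2*P))
1/(k(26) + 114066) = 1/((1/2)*(-21 + 26)/26 + 114066) = 1/((1/2)*(1/26)*5 + 114066) = 1/(5/52 + 114066) = 1/(5931437/52) = 52/5931437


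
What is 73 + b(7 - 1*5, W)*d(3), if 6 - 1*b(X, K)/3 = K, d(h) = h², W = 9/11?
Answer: 2342/11 ≈ 212.91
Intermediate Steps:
W = 9/11 (W = 9*(1/11) = 9/11 ≈ 0.81818)
b(X, K) = 18 - 3*K
73 + b(7 - 1*5, W)*d(3) = 73 + (18 - 3*9/11)*3² = 73 + (18 - 27/11)*9 = 73 + (171/11)*9 = 73 + 1539/11 = 2342/11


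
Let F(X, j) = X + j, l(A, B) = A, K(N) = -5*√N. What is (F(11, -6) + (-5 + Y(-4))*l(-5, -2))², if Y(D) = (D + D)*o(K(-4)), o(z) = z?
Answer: -159100 - 24000*I ≈ -1.591e+5 - 24000.0*I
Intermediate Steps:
Y(D) = -20*I*D (Y(D) = (D + D)*(-10*I) = (2*D)*(-10*I) = -20*I*D)
(F(11, -6) + (-5 + Y(-4))*l(-5, -2))² = ((11 - 6) + (-5 - 20*I*(-4))*(-5))² = (5 + (-5 + 80*I)*(-5))² = (5 + (25 - 400*I))² = (30 - 400*I)²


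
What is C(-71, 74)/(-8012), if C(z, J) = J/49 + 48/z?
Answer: -1451/13936874 ≈ -0.00010411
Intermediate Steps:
C(z, J) = 48/z + J/49 (C(z, J) = J*(1/49) + 48/z = J/49 + 48/z = 48/z + J/49)
C(-71, 74)/(-8012) = (48/(-71) + (1/49)*74)/(-8012) = (48*(-1/71) + 74/49)*(-1/8012) = (-48/71 + 74/49)*(-1/8012) = (2902/3479)*(-1/8012) = -1451/13936874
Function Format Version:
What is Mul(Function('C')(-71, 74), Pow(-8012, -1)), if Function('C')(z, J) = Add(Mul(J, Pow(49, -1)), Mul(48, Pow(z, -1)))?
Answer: Rational(-1451, 13936874) ≈ -0.00010411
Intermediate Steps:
Function('C')(z, J) = Add(Mul(48, Pow(z, -1)), Mul(Rational(1, 49), J)) (Function('C')(z, J) = Add(Mul(J, Rational(1, 49)), Mul(48, Pow(z, -1))) = Add(Mul(Rational(1, 49), J), Mul(48, Pow(z, -1))) = Add(Mul(48, Pow(z, -1)), Mul(Rational(1, 49), J)))
Mul(Function('C')(-71, 74), Pow(-8012, -1)) = Mul(Add(Mul(48, Pow(-71, -1)), Mul(Rational(1, 49), 74)), Pow(-8012, -1)) = Mul(Add(Mul(48, Rational(-1, 71)), Rational(74, 49)), Rational(-1, 8012)) = Mul(Add(Rational(-48, 71), Rational(74, 49)), Rational(-1, 8012)) = Mul(Rational(2902, 3479), Rational(-1, 8012)) = Rational(-1451, 13936874)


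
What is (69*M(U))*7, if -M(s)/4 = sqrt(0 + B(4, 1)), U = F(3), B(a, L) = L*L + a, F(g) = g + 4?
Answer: -1932*sqrt(5) ≈ -4320.1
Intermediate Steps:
F(g) = 4 + g
B(a, L) = a + L**2 (B(a, L) = L**2 + a = a + L**2)
U = 7 (U = 4 + 3 = 7)
M(s) = -4*sqrt(5) (M(s) = -4*sqrt(0 + (4 + 1**2)) = -4*sqrt(0 + (4 + 1)) = -4*sqrt(0 + 5) = -4*sqrt(5))
(69*M(U))*7 = (69*(-4*sqrt(5)))*7 = -276*sqrt(5)*7 = -1932*sqrt(5)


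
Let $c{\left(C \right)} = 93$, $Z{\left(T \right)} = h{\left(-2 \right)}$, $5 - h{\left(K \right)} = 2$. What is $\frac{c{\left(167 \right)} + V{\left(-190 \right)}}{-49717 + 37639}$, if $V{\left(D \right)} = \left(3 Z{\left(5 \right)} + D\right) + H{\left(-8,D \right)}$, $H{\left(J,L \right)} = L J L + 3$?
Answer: $\frac{96295}{4026} \approx 23.918$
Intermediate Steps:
$h{\left(K \right)} = 3$ ($h{\left(K \right)} = 5 - 2 = 3$)
$H{\left(J,L \right)} = 3 + J L^{2}$ ($H{\left(J,L \right)} = J L L + 3 = J L^{2} + 3 = 3 + J L^{2}$)
$Z{\left(T \right)} = 3$
$V{\left(D \right)} = 12 + D - 8 D^{2}$ ($V{\left(D \right)} = \left(3 \cdot 3 + D\right) - \left(-3 + 8 D^{2}\right) = \left(9 + D\right) - \left(-3 + 8 D^{2}\right) = 12 + D - 8 D^{2}$)
$\frac{c{\left(167 \right)} + V{\left(-190 \right)}}{-49717 + 37639} = \frac{93 - \left(178 + 288800\right)}{-49717 + 37639} = \frac{93 - 288978}{-12078} = \left(93 - 288978\right) \left(- \frac{1}{12078}\right) = \left(-288885\right) \left(- \frac{1}{12078}\right) = \frac{96295}{4026}$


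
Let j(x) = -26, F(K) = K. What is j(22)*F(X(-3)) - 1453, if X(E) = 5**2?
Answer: -2103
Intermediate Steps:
X(E) = 25
j(22)*F(X(-3)) - 1453 = -26*25 - 1453 = -650 - 1453 = -2103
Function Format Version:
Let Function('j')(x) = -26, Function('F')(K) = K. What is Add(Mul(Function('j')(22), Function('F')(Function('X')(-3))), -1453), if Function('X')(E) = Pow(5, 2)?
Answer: -2103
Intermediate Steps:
Function('X')(E) = 25
Add(Mul(Function('j')(22), Function('F')(Function('X')(-3))), -1453) = Add(Mul(-26, 25), -1453) = Add(-650, -1453) = -2103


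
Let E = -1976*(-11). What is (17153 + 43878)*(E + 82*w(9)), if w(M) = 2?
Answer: 1336578900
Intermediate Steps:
E = 21736 (E = -38*(-572) = 21736)
(17153 + 43878)*(E + 82*w(9)) = (17153 + 43878)*(21736 + 82*2) = 61031*(21736 + 164) = 61031*21900 = 1336578900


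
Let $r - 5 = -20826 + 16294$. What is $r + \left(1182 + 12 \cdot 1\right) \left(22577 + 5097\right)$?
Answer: $33038229$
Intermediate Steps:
$r = -4527$ ($r = 5 + \left(-20826 + 16294\right) = 5 - 4532 = -4527$)
$r + \left(1182 + 12 \cdot 1\right) \left(22577 + 5097\right) = -4527 + \left(1182 + 12 \cdot 1\right) \left(22577 + 5097\right) = -4527 + \left(1182 + 12\right) 27674 = -4527 + 1194 \cdot 27674 = -4527 + 33042756 = 33038229$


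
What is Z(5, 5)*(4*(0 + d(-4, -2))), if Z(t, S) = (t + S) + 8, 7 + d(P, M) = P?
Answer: -792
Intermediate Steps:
d(P, M) = -7 + P
Z(t, S) = 8 + S + t (Z(t, S) = (S + t) + 8 = 8 + S + t)
Z(5, 5)*(4*(0 + d(-4, -2))) = (8 + 5 + 5)*(4*(0 + (-7 - 4))) = 18*(4*(0 - 11)) = 18*(4*(-11)) = 18*(-44) = -792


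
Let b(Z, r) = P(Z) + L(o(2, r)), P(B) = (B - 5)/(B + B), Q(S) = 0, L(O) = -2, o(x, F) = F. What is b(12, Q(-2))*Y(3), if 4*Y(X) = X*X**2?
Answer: -369/32 ≈ -11.531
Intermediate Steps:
Y(X) = X**3/4 (Y(X) = (X*X**2)/4 = X**3/4)
P(B) = (-5 + B)/(2*B) (P(B) = (-5 + B)/((2*B)) = (-5 + B)*(1/(2*B)) = (-5 + B)/(2*B))
b(Z, r) = -2 + (-5 + Z)/(2*Z) (b(Z, r) = (-5 + Z)/(2*Z) - 2 = -2 + (-5 + Z)/(2*Z))
b(12, Q(-2))*Y(3) = ((1/2)*(-5 - 3*12)/12)*((1/4)*3**3) = ((1/2)*(1/12)*(-5 - 36))*((1/4)*27) = ((1/2)*(1/12)*(-41))*(27/4) = -41/24*27/4 = -369/32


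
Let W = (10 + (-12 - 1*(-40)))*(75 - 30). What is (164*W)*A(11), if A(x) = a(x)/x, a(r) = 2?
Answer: 560880/11 ≈ 50989.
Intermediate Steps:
W = 1710 (W = (10 + (-12 + 40))*45 = (10 + 28)*45 = 38*45 = 1710)
A(x) = 2/x
(164*W)*A(11) = (164*1710)*(2/11) = 280440*(2*(1/11)) = 280440*(2/11) = 560880/11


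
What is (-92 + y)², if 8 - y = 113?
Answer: 38809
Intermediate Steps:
y = -105 (y = 8 - 1*113 = 8 - 113 = -105)
(-92 + y)² = (-92 - 105)² = (-197)² = 38809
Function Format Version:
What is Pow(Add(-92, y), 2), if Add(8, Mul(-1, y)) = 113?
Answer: 38809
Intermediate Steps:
y = -105 (y = Add(8, Mul(-1, 113)) = Add(8, -113) = -105)
Pow(Add(-92, y), 2) = Pow(Add(-92, -105), 2) = Pow(-197, 2) = 38809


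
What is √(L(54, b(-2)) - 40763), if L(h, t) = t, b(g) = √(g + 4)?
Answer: √(-40763 + √2) ≈ 201.9*I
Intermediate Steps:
b(g) = √(4 + g)
√(L(54, b(-2)) - 40763) = √(√(4 - 2) - 40763) = √(√2 - 40763) = √(-40763 + √2)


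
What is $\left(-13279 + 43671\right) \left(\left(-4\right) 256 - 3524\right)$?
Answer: $-138222816$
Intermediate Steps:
$\left(-13279 + 43671\right) \left(\left(-4\right) 256 - 3524\right) = 30392 \left(-1024 - 3524\right) = 30392 \left(-4548\right) = -138222816$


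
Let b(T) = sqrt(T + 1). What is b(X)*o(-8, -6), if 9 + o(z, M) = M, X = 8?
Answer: -45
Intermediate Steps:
o(z, M) = -9 + M
b(T) = sqrt(1 + T)
b(X)*o(-8, -6) = sqrt(1 + 8)*(-9 - 6) = sqrt(9)*(-15) = 3*(-15) = -45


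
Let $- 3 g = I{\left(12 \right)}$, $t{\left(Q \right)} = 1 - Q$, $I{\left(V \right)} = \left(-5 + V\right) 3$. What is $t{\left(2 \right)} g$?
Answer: $7$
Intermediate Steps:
$I{\left(V \right)} = -15 + 3 V$
$g = -7$ ($g = - \frac{-15 + 3 \cdot 12}{3} = - \frac{-15 + 36}{3} = \left(- \frac{1}{3}\right) 21 = -7$)
$t{\left(2 \right)} g = \left(1 - 2\right) \left(-7\right) = \left(-1\right) \left(-7\right) = 7$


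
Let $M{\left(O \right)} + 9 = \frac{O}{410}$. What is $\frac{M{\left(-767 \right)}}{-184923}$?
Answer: $\frac{4457}{75818430} \approx 5.8785 \cdot 10^{-5}$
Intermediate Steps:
$M{\left(O \right)} = -9 + \frac{O}{410}$
$\frac{M{\left(-767 \right)}}{-184923} = \frac{-9 + \frac{1}{410} \left(-767\right)}{-184923} = \left(-9 - \frac{767}{410}\right) \left(- \frac{1}{184923}\right) = \left(- \frac{4457}{410}\right) \left(- \frac{1}{184923}\right) = \frac{4457}{75818430}$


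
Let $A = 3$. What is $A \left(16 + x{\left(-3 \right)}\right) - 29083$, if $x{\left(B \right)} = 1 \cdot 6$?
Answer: $-29017$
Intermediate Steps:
$x{\left(B \right)} = 6$
$A \left(16 + x{\left(-3 \right)}\right) - 29083 = 3 \left(16 + 6\right) - 29083 = 3 \cdot 22 - 29083 = 66 - 29083 = -29017$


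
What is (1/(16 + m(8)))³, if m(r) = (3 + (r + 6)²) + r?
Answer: 1/11089567 ≈ 9.0175e-8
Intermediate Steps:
m(r) = 3 + r + (6 + r)² (m(r) = (3 + (6 + r)²) + r = 3 + r + (6 + r)²)
(1/(16 + m(8)))³ = (1/(16 + (3 + 8 + (6 + 8)²)))³ = (1/(16 + (3 + 8 + 14²)))³ = (1/(16 + (3 + 8 + 196)))³ = (1/(16 + 207))³ = (1/223)³ = 1/11089567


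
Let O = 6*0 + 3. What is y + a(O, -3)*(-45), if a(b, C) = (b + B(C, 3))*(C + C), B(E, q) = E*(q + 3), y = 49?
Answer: -4001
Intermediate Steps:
B(E, q) = E*(3 + q)
O = 3 (O = 0 + 3 = 3)
a(b, C) = 2*C*(b + 6*C) (a(b, C) = (b + C*(3 + 3))*(C + C) = (b + C*6)*(2*C) = (b + 6*C)*(2*C) = 2*C*(b + 6*C))
y + a(O, -3)*(-45) = 49 + (2*(-3)*(3 + 6*(-3)))*(-45) = 49 + (2*(-3)*(3 - 18))*(-45) = 49 + (2*(-3)*(-15))*(-45) = 49 + 90*(-45) = 49 - 4050 = -4001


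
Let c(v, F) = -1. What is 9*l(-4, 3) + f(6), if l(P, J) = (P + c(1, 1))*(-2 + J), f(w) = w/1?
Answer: -39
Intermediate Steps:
f(w) = w (f(w) = w*1 = w)
l(P, J) = (-1 + P)*(-2 + J) (l(P, J) = (P - 1)*(-2 + J) = (-1 + P)*(-2 + J))
9*l(-4, 3) + f(6) = 9*(2 - 1*3 - 2*(-4) + 3*(-4)) + 6 = 9*(2 - 3 + 8 - 12) + 6 = 9*(-5) + 6 = -45 + 6 = -39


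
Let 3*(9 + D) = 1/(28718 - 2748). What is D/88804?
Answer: -701189/6918719640 ≈ -0.00010135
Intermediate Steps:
D = -701189/77910 (D = -9 + 1/(3*(28718 - 2748)) = -9 + (⅓)/25970 = -9 + (⅓)*(1/25970) = -9 + 1/77910 = -701189/77910 ≈ -9.0000)
D/88804 = -701189/77910/88804 = -701189/77910*1/88804 = -701189/6918719640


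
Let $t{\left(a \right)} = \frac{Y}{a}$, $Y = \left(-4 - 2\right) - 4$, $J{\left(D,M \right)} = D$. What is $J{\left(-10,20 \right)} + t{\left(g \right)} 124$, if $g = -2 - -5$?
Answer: $- \frac{1270}{3} \approx -423.33$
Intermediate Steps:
$Y = -10$ ($Y = -6 - 4 = -10$)
$g = 3$ ($g = -2 + 5 = 3$)
$t{\left(a \right)} = - \frac{10}{a}$
$J{\left(-10,20 \right)} + t{\left(g \right)} 124 = -10 + - \frac{10}{3} \cdot 124 = -10 + \left(-10\right) \frac{1}{3} \cdot 124 = -10 - \frac{1240}{3} = - \frac{1270}{3}$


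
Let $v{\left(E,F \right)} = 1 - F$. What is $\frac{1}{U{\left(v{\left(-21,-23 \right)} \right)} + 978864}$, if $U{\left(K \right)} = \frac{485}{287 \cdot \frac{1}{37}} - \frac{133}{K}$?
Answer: $\frac{6888}{6742807741} \approx 1.0215 \cdot 10^{-6}$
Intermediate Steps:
$U{\left(K \right)} = \frac{17945}{287} - \frac{133}{K}$ ($U{\left(K \right)} = \frac{485}{287 \cdot \frac{1}{37}} - \frac{133}{K} = \frac{485}{\frac{287}{37}} - \frac{133}{K} = 485 \cdot \frac{37}{287} - \frac{133}{K} = \frac{17945}{287} - \frac{133}{K}$)
$\frac{1}{U{\left(v{\left(-21,-23 \right)} \right)} + 978864} = \frac{1}{\left(\frac{17945}{287} - \frac{133}{1 - -23}\right) + 978864} = \frac{1}{\left(\frac{17945}{287} - \frac{133}{1 + 23}\right) + 978864} = \frac{1}{\left(\frac{17945}{287} - \frac{133}{24}\right) + 978864} = \frac{1}{\frac{392509}{6888} + 978864} = \frac{1}{\frac{6742807741}{6888}} = \frac{6888}{6742807741}$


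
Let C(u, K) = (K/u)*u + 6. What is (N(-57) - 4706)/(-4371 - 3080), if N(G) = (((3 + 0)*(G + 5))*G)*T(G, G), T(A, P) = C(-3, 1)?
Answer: -57538/7451 ≈ -7.7222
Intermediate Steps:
C(u, K) = 6 + K (C(u, K) = K + 6 = 6 + K)
T(A, P) = 7 (T(A, P) = 6 + 1 = 7)
N(G) = 7*G*(15 + 3*G) (N(G) = (((3 + 0)*(G + 5))*G)*7 = ((3*(5 + G))*G)*7 = ((15 + 3*G)*G)*7 = (G*(15 + 3*G))*7 = 7*G*(15 + 3*G))
(N(-57) - 4706)/(-4371 - 3080) = (21*(-57)*(5 - 57) - 4706)/(-4371 - 3080) = (21*(-57)*(-52) - 4706)/(-7451) = (62244 - 4706)*(-1/7451) = 57538*(-1/7451) = -57538/7451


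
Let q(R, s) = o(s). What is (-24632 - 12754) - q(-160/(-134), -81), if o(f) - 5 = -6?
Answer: -37385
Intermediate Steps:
o(f) = -1 (o(f) = 5 - 6 = -1)
q(R, s) = -1
(-24632 - 12754) - q(-160/(-134), -81) = (-24632 - 12754) - 1*(-1) = -37386 + 1 = -37385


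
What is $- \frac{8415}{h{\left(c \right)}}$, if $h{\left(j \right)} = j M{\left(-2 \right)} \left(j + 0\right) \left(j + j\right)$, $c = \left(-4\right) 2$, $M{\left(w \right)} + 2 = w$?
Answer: $- \frac{8415}{4096} \approx -2.0544$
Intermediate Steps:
$M{\left(w \right)} = -2 + w$
$c = -8$
$h{\left(j \right)} = - 8 j^{3}$ ($h{\left(j \right)} = j \left(-2 - 2\right) \left(j + 0\right) \left(j + j\right) = j \left(-4\right) j 2 j = - 4 j 2 j^{2} = - 8 j^{3}$)
$- \frac{8415}{h{\left(c \right)}} = - \frac{8415}{\left(-8\right) \left(-8\right)^{3}} = - \frac{8415}{\left(-8\right) \left(-512\right)} = - \frac{8415}{4096}$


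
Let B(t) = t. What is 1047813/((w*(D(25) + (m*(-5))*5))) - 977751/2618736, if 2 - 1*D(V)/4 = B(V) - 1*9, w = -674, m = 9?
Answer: 426460908579/82662147664 ≈ 5.1591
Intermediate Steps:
D(V) = 44 - 4*V (D(V) = 8 - 4*(V - 1*9) = 8 - 4*(V - 9) = 8 - 4*(-9 + V) = 8 + (36 - 4*V) = 44 - 4*V)
1047813/((w*(D(25) + (m*(-5))*5))) - 977751/2618736 = 1047813/((-674*((44 - 4*25) + (9*(-5))*5))) - 977751/2618736 = 1047813/((-674*((44 - 100) - 45*5))) - 977751*1/2618736 = 1047813/((-674*(-56 - 225))) - 325917/872912 = 1047813/((-674*(-281))) - 325917/872912 = 1047813/189394 - 325917/872912 = 426460908579/82662147664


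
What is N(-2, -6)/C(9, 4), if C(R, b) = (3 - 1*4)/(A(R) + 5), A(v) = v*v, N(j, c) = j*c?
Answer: -1032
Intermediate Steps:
N(j, c) = c*j
A(v) = v**2
C(R, b) = -1/(5 + R**2) (C(R, b) = (3 - 1*4)/(R**2 + 5) = (3 - 4)/(5 + R**2) = -1/(5 + R**2))
N(-2, -6)/C(9, 4) = (-6*(-2))/((-1/(5 + 9**2))) = 12/(-1/(5 + 81)) = 12/(-1/86) = -86*12 = -1032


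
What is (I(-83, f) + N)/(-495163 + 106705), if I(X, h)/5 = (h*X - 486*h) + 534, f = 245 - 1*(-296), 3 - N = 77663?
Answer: 538045/129486 ≈ 4.1552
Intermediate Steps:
N = -77660 (N = 3 - 1*77663 = 3 - 77663 = -77660)
f = 541 (f = 245 + 296 = 541)
I(X, h) = 2670 - 2430*h + 5*X*h (I(X, h) = 5*((h*X - 486*h) + 534) = 5*((X*h - 486*h) + 534) = 5*((-486*h + X*h) + 534) = 5*(534 - 486*h + X*h) = 2670 - 2430*h + 5*X*h)
(I(-83, f) + N)/(-495163 + 106705) = ((2670 - 2430*541 + 5*(-83)*541) - 77660)/(-495163 + 106705) = ((2670 - 1314630 - 224515) - 77660)/(-388458) = (-1536475 - 77660)*(-1/388458) = -1614135*(-1/388458) = 538045/129486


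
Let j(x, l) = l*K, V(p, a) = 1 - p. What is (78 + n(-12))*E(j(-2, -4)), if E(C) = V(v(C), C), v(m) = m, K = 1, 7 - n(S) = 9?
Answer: 380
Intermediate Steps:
n(S) = -2 (n(S) = 7 - 1*9 = 7 - 9 = -2)
j(x, l) = l (j(x, l) = l*1 = l)
E(C) = 1 - C
(78 + n(-12))*E(j(-2, -4)) = (78 - 2)*(1 - 1*(-4)) = 76*(1 + 4) = 76*5 = 380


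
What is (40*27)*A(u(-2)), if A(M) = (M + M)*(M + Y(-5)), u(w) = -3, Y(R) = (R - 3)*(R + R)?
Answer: -498960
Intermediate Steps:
Y(R) = 2*R*(-3 + R) (Y(R) = (-3 + R)*(2*R) = 2*R*(-3 + R))
A(M) = 2*M*(80 + M) (A(M) = (M + M)*(M + 2*(-5)*(-3 - 5)) = (2*M)*(M + 2*(-5)*(-8)) = (2*M)*(M + 80) = (2*M)*(80 + M) = 2*M*(80 + M))
(40*27)*A(u(-2)) = (40*27)*(2*(-3)*(80 - 3)) = 1080*(2*(-3)*77) = 1080*(-462) = -498960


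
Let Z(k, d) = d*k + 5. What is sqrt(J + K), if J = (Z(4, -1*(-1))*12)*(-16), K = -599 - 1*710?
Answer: I*sqrt(3037) ≈ 55.109*I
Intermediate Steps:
K = -1309 (K = -599 - 710 = -1309)
Z(k, d) = 5 + d*k
J = -1728 (J = ((5 - 1*(-1)*4)*12)*(-16) = ((5 + 1*4)*12)*(-16) = ((5 + 4)*12)*(-16) = (9*12)*(-16) = 108*(-16) = -1728)
sqrt(J + K) = sqrt(-1728 - 1309) = sqrt(-3037) = I*sqrt(3037)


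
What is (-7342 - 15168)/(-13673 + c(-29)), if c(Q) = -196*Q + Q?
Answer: 11255/4009 ≈ 2.8074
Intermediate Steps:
c(Q) = -195*Q
(-7342 - 15168)/(-13673 + c(-29)) = (-7342 - 15168)/(-13673 - 195*(-29)) = -22510/(-13673 + 5655) = -22510/(-8018) = -22510*(-1/8018) = 11255/4009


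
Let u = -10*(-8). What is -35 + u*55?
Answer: 4365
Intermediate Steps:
u = 80
-35 + u*55 = -35 + 80*55 = -35 + 4400 = 4365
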